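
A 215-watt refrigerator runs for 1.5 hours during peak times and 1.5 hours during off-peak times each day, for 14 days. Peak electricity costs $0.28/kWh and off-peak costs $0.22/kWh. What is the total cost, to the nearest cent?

Peak energy = 0.215 kW × 1.5 h × 14 = 4.515 kWh
Off-peak energy = 0.215 kW × 1.5 h × 14 = 4.515 kWh
Cost = 4.515 × $0.28 + 4.515 × $0.22 = $1.2642 + $0.9933 = $2.26

$2.26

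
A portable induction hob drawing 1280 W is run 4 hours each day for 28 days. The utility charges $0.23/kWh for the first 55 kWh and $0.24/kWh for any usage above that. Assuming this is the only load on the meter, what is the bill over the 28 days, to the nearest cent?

$33.86

Runtime = 4 h/day × 28 days = 112 h
Energy = 1.28 kW × 112 h = 143.36 kWh
Tier 1 (0–55 kWh): 55 × $0.23 = $12.65
Above 55 kWh: 88.36 × $0.24 = $21.2064
Bill = $33.86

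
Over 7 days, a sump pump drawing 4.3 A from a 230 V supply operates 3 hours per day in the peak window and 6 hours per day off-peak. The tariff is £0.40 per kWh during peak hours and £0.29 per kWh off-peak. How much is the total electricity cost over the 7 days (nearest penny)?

Power = 4.3 A × 230 V = 989 W = 0.989 kW
Peak energy = 0.989 kW × 3 h × 7 = 20.769 kWh
Off-peak energy = 0.989 kW × 6 h × 7 = 41.538 kWh
Cost = 20.769 × £0.40 + 41.538 × £0.29 = £8.3076 + £12.04602 = £20.35

£20.35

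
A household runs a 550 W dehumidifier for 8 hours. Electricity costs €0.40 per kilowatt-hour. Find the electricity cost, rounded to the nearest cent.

€1.76

Energy = 0.55 kW × 8 h = 4.4 kWh
Cost = 4.4 kWh × €0.40/kWh = €1.76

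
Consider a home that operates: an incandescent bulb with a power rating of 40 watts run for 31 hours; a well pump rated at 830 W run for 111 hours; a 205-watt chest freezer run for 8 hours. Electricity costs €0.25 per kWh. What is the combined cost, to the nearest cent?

€23.75

incandescent bulb: 0.04 kW × 31 h = 1.24 kWh
well pump: 0.83 kW × 111 h = 92.13 kWh
chest freezer: 0.205 kW × 8 h = 1.64 kWh
Total energy = 95.01 kWh
Cost = 95.01 × €0.25 = €23.75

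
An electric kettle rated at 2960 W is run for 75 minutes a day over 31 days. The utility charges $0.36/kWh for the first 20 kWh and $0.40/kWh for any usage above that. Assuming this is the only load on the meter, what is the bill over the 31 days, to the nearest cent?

$45.08

Runtime = 75 min × 31 = 2325 min = 38.75 h
Energy = 2.96 kW × 38.75 h = 114.7 kWh
Tier 1 (0–20 kWh): 20 × $0.36 = $7.2
Above 20 kWh: 94.7 × $0.40 = $37.88
Bill = $45.08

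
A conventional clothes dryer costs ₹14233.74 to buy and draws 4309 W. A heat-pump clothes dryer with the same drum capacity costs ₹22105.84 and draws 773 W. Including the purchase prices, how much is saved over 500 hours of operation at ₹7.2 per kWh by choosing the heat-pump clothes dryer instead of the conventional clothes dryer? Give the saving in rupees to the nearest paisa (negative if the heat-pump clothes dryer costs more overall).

₹4857.50

conventional clothes dryer: ₹14233.74 + (4309/1000) kW × 500 h × ₹7.2 = ₹14233.74 + ₹15512.4 = ₹29746.14
heat-pump clothes dryer: ₹22105.84 + (773/1000) kW × 500 h × ₹7.2 = ₹22105.84 + ₹2782.8 = ₹24888.64
Saving = ₹29746.14 − ₹24888.64 = ₹4857.5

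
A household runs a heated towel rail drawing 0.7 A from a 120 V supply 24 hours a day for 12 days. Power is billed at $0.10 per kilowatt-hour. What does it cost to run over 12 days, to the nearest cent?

Power = 0.7 A × 120 V = 84 W = 0.084 kW
Runtime = 24 h × 12 = 288 h
Energy = 0.084 kW × 288 h = 24.192 kWh
Cost = 24.192 kWh × $0.10/kWh = $2.42

$2.42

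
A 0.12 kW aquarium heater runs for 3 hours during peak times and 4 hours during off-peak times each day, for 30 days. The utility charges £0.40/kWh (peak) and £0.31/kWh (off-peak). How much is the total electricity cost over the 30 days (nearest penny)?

Peak energy = 0.12 kW × 3 h × 30 = 10.8 kWh
Off-peak energy = 0.12 kW × 4 h × 30 = 14.4 kWh
Cost = 10.8 × £0.40 + 14.4 × £0.31 = £4.32 + £4.464 = £8.78

£8.78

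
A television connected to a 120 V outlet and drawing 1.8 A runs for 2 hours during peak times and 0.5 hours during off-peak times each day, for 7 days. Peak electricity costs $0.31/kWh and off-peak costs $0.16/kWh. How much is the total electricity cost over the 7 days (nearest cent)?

Power = 1.8 A × 120 V = 216 W = 0.216 kW
Peak energy = 0.216 kW × 2 h × 7 = 3.024 kWh
Off-peak energy = 0.216 kW × 0.5 h × 7 = 0.756 kWh
Cost = 3.024 × $0.31 + 0.756 × $0.16 = $0.93744 + $0.12096 = $1.06

$1.06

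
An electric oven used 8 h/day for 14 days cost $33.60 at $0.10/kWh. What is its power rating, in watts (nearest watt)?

Energy = $33.60 ÷ $0.10/kWh = 336 kWh
Runtime = 8 h/day × 14 days = 112 h
Power = 336 kWh ÷ 112 h = 3 kW = 3000 W

3000 W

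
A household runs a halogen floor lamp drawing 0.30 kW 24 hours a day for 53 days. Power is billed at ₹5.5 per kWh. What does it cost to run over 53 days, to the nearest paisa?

Runtime = 24 h × 53 = 1272 h
Energy = 0.3 kW × 1272 h = 381.6 kWh
Cost = 381.6 kWh × ₹5.5/kWh = ₹2098.80

₹2098.80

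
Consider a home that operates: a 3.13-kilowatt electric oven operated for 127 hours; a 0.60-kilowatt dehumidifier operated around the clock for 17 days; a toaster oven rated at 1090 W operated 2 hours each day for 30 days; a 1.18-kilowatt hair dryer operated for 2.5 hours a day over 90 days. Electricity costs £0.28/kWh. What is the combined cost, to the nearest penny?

£272.50

electric oven: 3.13 kW × 127 h = 397.51 kWh
dehumidifier: Runtime = 24 h × 17 = 408 h
dehumidifier: 0.6 kW × 408 h = 244.8 kWh
toaster oven: Runtime = 2 h/day × 30 days = 60 h
toaster oven: 1.09 kW × 60 h = 65.4 kWh
hair dryer: Runtime = 2.5 h/day × 90 days = 225 h
hair dryer: 1.18 kW × 225 h = 265.5 kWh
Total energy = 973.21 kWh
Cost = 973.21 × £0.28 = £272.50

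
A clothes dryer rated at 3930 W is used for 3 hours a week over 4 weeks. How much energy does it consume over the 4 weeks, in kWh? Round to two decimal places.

Runtime = 3 h/week × 4 weeks = 12 h
Energy = 3.93 kW × 12 h = 47.16 kWh

47.16 kWh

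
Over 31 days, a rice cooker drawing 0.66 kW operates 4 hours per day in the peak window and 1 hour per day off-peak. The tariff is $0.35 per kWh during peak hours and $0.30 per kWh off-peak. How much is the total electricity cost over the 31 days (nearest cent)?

$34.78

Peak energy = 0.66 kW × 4 h × 31 = 81.84 kWh
Off-peak energy = 0.66 kW × 1 h × 31 = 20.46 kWh
Cost = 81.84 × $0.35 + 20.46 × $0.30 = $28.644 + $6.138 = $34.78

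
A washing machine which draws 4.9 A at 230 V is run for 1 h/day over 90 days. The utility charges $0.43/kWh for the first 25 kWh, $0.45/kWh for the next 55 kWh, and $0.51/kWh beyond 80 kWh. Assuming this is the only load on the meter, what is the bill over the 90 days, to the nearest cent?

$46.43

Power = 4.9 A × 230 V = 1127 W = 1.127 kW
Runtime = 1 h/day × 90 days = 90 h
Energy = 1.127 kW × 90 h = 101.43 kWh
Tier 1 (0–25 kWh): 25 × $0.43 = $10.75
Tier 2 (25–80 kWh): 55 × $0.45 = $24.75
Above 80 kWh: 21.43 × $0.51 = $10.9293
Bill = $46.43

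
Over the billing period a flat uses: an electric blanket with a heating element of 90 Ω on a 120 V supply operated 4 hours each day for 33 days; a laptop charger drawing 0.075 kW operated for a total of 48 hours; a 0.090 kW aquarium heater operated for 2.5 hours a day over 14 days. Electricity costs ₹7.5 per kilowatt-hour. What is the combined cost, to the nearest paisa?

electric blanket: Power = V²/R = 120²/90 = 160 W = 0.16 kW
electric blanket: Runtime = 4 h/day × 33 days = 132 h
electric blanket: 0.16 kW × 132 h = 21.12 kWh
laptop charger: 0.075 kW × 48 h = 3.6 kWh
aquarium heater: Runtime = 2.5 h/day × 14 days = 35 h
aquarium heater: 0.09 kW × 35 h = 3.15 kWh
Total energy = 27.87 kWh
Cost = 27.87 × ₹7.5 = ₹209.03

₹209.03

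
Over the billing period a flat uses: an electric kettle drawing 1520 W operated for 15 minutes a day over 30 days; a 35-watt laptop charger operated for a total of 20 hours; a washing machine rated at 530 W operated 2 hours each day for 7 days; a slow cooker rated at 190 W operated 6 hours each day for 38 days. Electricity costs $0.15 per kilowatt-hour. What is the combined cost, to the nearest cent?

$9.43

electric kettle: Runtime = 15 min × 30 = 450 min = 7.5 h
electric kettle: 1.52 kW × 7.5 h = 11.4 kWh
laptop charger: 0.035 kW × 20 h = 0.7 kWh
washing machine: Runtime = 2 h/day × 7 days = 14 h
washing machine: 0.53 kW × 14 h = 7.42 kWh
slow cooker: Runtime = 6 h/day × 38 days = 228 h
slow cooker: 0.19 kW × 228 h = 43.32 kWh
Total energy = 62.84 kWh
Cost = 62.84 × $0.15 = $9.43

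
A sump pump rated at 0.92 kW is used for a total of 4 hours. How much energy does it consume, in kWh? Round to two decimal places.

3.68 kWh

Energy = 0.92 kW × 4 h = 3.68 kWh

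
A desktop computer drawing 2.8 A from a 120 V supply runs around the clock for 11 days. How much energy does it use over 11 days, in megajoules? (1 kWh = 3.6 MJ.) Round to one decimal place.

319.3 MJ

Power = 2.8 A × 120 V = 336 W = 0.336 kW
Runtime = 24 h × 11 = 264 h
Energy = 0.336 kW × 264 h = 88.704 kWh
= 88.704 × 3.6 MJ = 319.3 MJ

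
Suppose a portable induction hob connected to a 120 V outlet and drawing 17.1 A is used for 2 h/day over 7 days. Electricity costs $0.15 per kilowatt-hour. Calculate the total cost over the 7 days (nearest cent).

$4.31

Power = 17.1 A × 120 V = 2052 W = 2.052 kW
Runtime = 2 h/day × 7 days = 14 h
Energy = 2.052 kW × 14 h = 28.728 kWh
Cost = 28.728 kWh × $0.15/kWh = $4.31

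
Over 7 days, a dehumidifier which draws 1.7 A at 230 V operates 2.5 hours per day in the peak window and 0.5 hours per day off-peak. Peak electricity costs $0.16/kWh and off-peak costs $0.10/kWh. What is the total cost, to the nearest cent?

$1.23

Power = 1.7 A × 230 V = 391 W = 0.391 kW
Peak energy = 0.391 kW × 2.5 h × 7 = 6.8425 kWh
Off-peak energy = 0.391 kW × 0.5 h × 7 = 1.3685 kWh
Cost = 6.8425 × $0.16 + 1.3685 × $0.10 = $1.0948 + $0.13685 = $1.23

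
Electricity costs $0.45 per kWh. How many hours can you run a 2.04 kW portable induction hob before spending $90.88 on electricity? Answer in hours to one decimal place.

99.0 h

Energy available = $90.88 ÷ $0.45/kWh = 201.9556 kWh
Hours = 201.9556 kWh ÷ 2.04 kW = 99.0 h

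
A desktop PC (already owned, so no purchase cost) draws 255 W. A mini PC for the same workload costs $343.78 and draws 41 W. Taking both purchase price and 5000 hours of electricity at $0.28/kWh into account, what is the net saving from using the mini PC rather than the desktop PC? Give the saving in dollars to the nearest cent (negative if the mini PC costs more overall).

desktop PC: $0.00 + (255/1000) kW × 5000 h × $0.28 = $0.00 + $357 = $357
mini PC: $343.78 + (41/1000) kW × 5000 h × $0.28 = $343.78 + $57.4 = $401.18
Saving = $357 − $401.18 = −$44.18

-$44.18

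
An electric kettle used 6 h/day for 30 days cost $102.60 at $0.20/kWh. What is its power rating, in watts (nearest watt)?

2850 W

Energy = $102.60 ÷ $0.20/kWh = 513 kWh
Runtime = 6 h/day × 30 days = 180 h
Power = 513 kWh ÷ 180 h = 2.85 kW = 2850 W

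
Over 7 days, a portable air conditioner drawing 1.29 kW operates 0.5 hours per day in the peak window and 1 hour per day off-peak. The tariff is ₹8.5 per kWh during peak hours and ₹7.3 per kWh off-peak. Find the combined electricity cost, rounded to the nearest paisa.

₹104.30

Peak energy = 1.29 kW × 0.5 h × 7 = 4.515 kWh
Off-peak energy = 1.29 kW × 1 h × 7 = 9.03 kWh
Cost = 4.515 × ₹8.5 + 9.03 × ₹7.3 = ₹38.3775 + ₹65.919 = ₹104.30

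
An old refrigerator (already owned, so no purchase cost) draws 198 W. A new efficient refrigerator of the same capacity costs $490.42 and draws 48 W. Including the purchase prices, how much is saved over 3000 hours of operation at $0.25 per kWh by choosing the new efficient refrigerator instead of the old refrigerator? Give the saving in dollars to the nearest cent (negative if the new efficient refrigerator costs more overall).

old refrigerator: $0.00 + (198/1000) kW × 3000 h × $0.25 = $0.00 + $148.5 = $148.5
new efficient refrigerator: $490.42 + (48/1000) kW × 3000 h × $0.25 = $490.42 + $36 = $526.42
Saving = $148.5 − $526.42 = −$377.92

-$377.92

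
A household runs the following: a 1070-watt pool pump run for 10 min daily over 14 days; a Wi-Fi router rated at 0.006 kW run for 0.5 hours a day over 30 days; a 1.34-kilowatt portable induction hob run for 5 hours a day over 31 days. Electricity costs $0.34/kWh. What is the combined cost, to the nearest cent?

pool pump: Runtime = 10 min × 14 = 140 min = 2.333333… h
pool pump: 1.07 kW × 2.333333… h = 2.496666… kWh
Wi-Fi router: Runtime = 0.5 h/day × 30 days = 15 h
Wi-Fi router: 0.006 kW × 15 h = 0.09 kWh
portable induction hob: Runtime = 5 h/day × 31 days = 155 h
portable induction hob: 1.34 kW × 155 h = 207.7 kWh
Total energy = 210.286666… kWh
Cost = 210.286666… × $0.34 = $71.50

$71.50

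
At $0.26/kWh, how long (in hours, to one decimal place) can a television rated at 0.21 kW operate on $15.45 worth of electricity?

283.0 h

Energy available = $15.45 ÷ $0.26/kWh = 59.4231 kWh
Hours = 59.4231 kWh ÷ 0.21 kW = 283.0 h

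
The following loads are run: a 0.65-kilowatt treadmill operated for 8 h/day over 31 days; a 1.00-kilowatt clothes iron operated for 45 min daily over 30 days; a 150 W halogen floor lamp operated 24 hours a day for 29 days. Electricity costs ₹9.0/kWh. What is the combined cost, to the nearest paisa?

treadmill: Runtime = 8 h/day × 31 days = 248 h
treadmill: 0.65 kW × 248 h = 161.2 kWh
clothes iron: Runtime = 45 min × 30 = 1350 min = 22.5 h
clothes iron: 1 kW × 22.5 h = 22.5 kWh
halogen floor lamp: Runtime = 24 h × 29 = 696 h
halogen floor lamp: 0.15 kW × 696 h = 104.4 kWh
Total energy = 288.1 kWh
Cost = 288.1 × ₹9.0 = ₹2592.90

₹2592.90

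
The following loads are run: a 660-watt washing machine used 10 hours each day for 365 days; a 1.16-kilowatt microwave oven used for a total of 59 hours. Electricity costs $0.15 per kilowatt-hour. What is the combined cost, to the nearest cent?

$371.62

washing machine: Runtime = 10 h/day × 365 days = 3650 h
washing machine: 0.66 kW × 3650 h = 2409 kWh
microwave oven: 1.16 kW × 59 h = 68.44 kWh
Total energy = 2477.44 kWh
Cost = 2477.44 × $0.15 = $371.62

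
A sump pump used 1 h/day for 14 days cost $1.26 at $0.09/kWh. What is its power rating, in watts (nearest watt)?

1000 W

Energy = $1.26 ÷ $0.09/kWh = 14 kWh
Runtime = 1 h/day × 14 days = 14 h
Power = 14 kWh ÷ 14 h = 1 kW = 1000 W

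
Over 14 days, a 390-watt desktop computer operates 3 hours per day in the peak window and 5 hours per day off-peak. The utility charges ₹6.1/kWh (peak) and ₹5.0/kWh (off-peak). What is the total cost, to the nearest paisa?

₹236.42

Peak energy = 0.39 kW × 3 h × 14 = 16.38 kWh
Off-peak energy = 0.39 kW × 5 h × 14 = 27.3 kWh
Cost = 16.38 × ₹6.1 + 27.3 × ₹5.0 = ₹99.918 + ₹136.5 = ₹236.42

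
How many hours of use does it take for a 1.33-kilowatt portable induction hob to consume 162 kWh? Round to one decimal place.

121.8 h

Hours = 162 kWh ÷ 1.33 kW = 121.8 h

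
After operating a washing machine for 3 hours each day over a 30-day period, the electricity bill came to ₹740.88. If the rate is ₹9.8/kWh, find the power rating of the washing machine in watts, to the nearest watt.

840 W

Energy = ₹740.88 ÷ ₹9.8/kWh = 75.6 kWh
Runtime = 3 h/day × 30 days = 90 h
Power = 75.6 kWh ÷ 90 h = 0.84 kW = 840 W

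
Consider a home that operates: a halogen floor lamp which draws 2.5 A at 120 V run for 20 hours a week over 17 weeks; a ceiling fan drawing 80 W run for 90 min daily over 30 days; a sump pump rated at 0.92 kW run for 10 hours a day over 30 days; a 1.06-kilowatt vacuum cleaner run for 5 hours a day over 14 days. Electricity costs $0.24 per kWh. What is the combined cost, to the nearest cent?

$109.39

halogen floor lamp: Power = 2.5 A × 120 V = 300 W = 0.3 kW
halogen floor lamp: Runtime = 20 h/week × 17 weeks = 340 h
halogen floor lamp: 0.3 kW × 340 h = 102 kWh
ceiling fan: Runtime = 90 min × 30 = 2700 min = 45 h
ceiling fan: 0.08 kW × 45 h = 3.6 kWh
sump pump: Runtime = 10 h/day × 30 days = 300 h
sump pump: 0.92 kW × 300 h = 276 kWh
vacuum cleaner: Runtime = 5 h/day × 14 days = 70 h
vacuum cleaner: 1.06 kW × 70 h = 74.2 kWh
Total energy = 455.8 kWh
Cost = 455.8 × $0.24 = $109.39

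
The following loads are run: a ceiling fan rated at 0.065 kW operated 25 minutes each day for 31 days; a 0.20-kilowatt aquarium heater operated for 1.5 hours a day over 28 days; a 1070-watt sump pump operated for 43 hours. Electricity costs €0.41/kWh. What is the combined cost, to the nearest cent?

ceiling fan: Runtime = 25 min × 31 = 775 min = 12.916666… h
ceiling fan: 0.065 kW × 12.916666… h = 0.839583… kWh
aquarium heater: Runtime = 1.5 h/day × 28 days = 42 h
aquarium heater: 0.2 kW × 42 h = 8.4 kWh
sump pump: 1.07 kW × 43 h = 46.01 kWh
Total energy = 55.249583… kWh
Cost = 55.249583… × €0.41 = €22.65

€22.65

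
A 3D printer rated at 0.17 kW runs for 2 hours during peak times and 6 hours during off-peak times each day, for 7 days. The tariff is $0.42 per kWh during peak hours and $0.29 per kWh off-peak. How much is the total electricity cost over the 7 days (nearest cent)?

$3.07

Peak energy = 0.17 kW × 2 h × 7 = 2.38 kWh
Off-peak energy = 0.17 kW × 6 h × 7 = 7.14 kWh
Cost = 2.38 × $0.42 + 7.14 × $0.29 = $0.9996 + $2.0706 = $3.07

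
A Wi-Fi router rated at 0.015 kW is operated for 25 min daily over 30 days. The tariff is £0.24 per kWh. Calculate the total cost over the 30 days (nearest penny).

Runtime = 25 min × 30 = 750 min = 12.5 h
Energy = 0.015 kW × 12.5 h = 0.1875 kWh
Cost = 0.1875 kWh × £0.24/kWh = £0.05

£0.05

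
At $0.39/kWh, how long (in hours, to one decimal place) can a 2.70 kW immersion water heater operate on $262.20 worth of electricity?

249.0 h

Energy available = $262.20 ÷ $0.39/kWh = 672.3077 kWh
Hours = 672.3077 kWh ÷ 2.7 kW = 249.0 h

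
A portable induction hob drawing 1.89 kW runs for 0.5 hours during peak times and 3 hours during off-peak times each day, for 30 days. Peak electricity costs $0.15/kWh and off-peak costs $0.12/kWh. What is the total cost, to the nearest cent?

Peak energy = 1.89 kW × 0.5 h × 30 = 28.35 kWh
Off-peak energy = 1.89 kW × 3 h × 30 = 170.1 kWh
Cost = 28.35 × $0.15 + 170.1 × $0.12 = $4.2525 + $20.412 = $24.66

$24.66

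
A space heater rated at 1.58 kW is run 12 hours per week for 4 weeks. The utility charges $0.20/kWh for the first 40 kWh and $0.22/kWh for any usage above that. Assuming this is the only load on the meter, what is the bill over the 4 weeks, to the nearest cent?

$15.88

Runtime = 12 h/week × 4 weeks = 48 h
Energy = 1.58 kW × 48 h = 75.84 kWh
Tier 1 (0–40 kWh): 40 × $0.20 = $8
Above 40 kWh: 35.84 × $0.22 = $7.8848
Bill = $15.88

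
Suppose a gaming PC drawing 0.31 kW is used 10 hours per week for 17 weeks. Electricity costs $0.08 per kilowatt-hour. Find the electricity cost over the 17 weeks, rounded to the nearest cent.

Runtime = 10 h/week × 17 weeks = 170 h
Energy = 0.31 kW × 170 h = 52.7 kWh
Cost = 52.7 kWh × $0.08/kWh = $4.22

$4.22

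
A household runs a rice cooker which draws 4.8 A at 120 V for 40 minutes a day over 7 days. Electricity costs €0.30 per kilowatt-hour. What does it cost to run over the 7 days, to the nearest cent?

€0.81

Power = 4.8 A × 120 V = 576 W = 0.576 kW
Runtime = 40 min × 7 = 280 min = 4.666666… h
Energy = 0.576 kW × 4.666666… h = 2.688 kWh
Cost = 2.688 kWh × €0.30/kWh = €0.81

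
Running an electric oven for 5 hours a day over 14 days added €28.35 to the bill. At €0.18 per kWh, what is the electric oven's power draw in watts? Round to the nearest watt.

Energy = €28.35 ÷ €0.18/kWh = 157.5 kWh
Runtime = 5 h/day × 14 days = 70 h
Power = 157.5 kWh ÷ 70 h = 2.25 kW = 2250 W

2250 W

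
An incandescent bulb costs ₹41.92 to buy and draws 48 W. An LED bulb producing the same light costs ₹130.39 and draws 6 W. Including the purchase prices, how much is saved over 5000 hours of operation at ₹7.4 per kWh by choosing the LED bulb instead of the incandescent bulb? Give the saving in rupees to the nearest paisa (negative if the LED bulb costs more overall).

₹1465.53

incandescent bulb: ₹41.92 + (48/1000) kW × 5000 h × ₹7.4 = ₹41.92 + ₹1776 = ₹1817.92
LED bulb: ₹130.39 + (6/1000) kW × 5000 h × ₹7.4 = ₹130.39 + ₹222 = ₹352.39
Saving = ₹1817.92 − ₹352.39 = ₹1465.53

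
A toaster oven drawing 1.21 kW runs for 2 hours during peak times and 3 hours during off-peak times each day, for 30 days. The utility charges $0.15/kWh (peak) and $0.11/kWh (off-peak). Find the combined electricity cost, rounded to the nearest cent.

$22.87

Peak energy = 1.21 kW × 2 h × 30 = 72.6 kWh
Off-peak energy = 1.21 kW × 3 h × 30 = 108.9 kWh
Cost = 72.6 × $0.15 + 108.9 × $0.11 = $10.89 + $11.979 = $22.87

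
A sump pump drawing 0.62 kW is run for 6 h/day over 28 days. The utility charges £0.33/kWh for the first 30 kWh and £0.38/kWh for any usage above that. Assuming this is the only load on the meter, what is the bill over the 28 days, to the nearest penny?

Runtime = 6 h/day × 28 days = 168 h
Energy = 0.62 kW × 168 h = 104.16 kWh
Tier 1 (0–30 kWh): 30 × £0.33 = £9.9
Above 30 kWh: 74.16 × £0.38 = £28.1808
Bill = £38.08

£38.08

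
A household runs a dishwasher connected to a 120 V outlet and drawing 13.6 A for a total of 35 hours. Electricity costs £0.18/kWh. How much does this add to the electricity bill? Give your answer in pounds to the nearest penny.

£10.28

Power = 13.6 A × 120 V = 1632 W = 1.632 kW
Energy = 1.632 kW × 35 h = 57.12 kWh
Cost = 57.12 kWh × £0.18/kWh = £10.28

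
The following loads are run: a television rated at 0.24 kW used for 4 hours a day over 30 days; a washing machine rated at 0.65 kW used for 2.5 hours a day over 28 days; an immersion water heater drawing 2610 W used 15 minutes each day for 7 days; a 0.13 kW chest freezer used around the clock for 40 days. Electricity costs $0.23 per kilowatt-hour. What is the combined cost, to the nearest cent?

$46.84

television: Runtime = 4 h/day × 30 days = 120 h
television: 0.24 kW × 120 h = 28.8 kWh
washing machine: Runtime = 2.5 h/day × 28 days = 70 h
washing machine: 0.65 kW × 70 h = 45.5 kWh
immersion water heater: Runtime = 15 min × 7 = 105 min = 1.75 h
immersion water heater: 2.61 kW × 1.75 h = 4.5675 kWh
chest freezer: Runtime = 24 h × 40 = 960 h
chest freezer: 0.13 kW × 960 h = 124.8 kWh
Total energy = 203.6675 kWh
Cost = 203.6675 × $0.23 = $46.84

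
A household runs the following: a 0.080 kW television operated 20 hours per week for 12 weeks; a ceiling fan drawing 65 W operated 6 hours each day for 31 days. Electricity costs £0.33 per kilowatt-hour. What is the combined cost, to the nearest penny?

television: Runtime = 20 h/week × 12 weeks = 240 h
television: 0.08 kW × 240 h = 19.2 kWh
ceiling fan: Runtime = 6 h/day × 31 days = 186 h
ceiling fan: 0.065 kW × 186 h = 12.09 kWh
Total energy = 31.29 kWh
Cost = 31.29 × £0.33 = £10.33

£10.33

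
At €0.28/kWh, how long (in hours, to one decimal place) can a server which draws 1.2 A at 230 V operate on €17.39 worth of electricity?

Power = 1.2 A × 230 V = 276 W = 0.276 kW
Energy available = €17.39 ÷ €0.28/kWh = 62.1071 kWh
Hours = 62.1071 kWh ÷ 0.276 kW = 225.0 h

225.0 h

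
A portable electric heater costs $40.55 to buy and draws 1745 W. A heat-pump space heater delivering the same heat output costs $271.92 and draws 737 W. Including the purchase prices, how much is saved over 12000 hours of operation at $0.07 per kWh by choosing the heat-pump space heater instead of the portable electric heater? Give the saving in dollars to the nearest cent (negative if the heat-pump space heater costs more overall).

$615.35

portable electric heater: $40.55 + (1745/1000) kW × 12000 h × $0.07 = $40.55 + $1465.8 = $1506.35
heat-pump space heater: $271.92 + (737/1000) kW × 12000 h × $0.07 = $271.92 + $619.08 = $891
Saving = $1506.35 − $891 = $615.35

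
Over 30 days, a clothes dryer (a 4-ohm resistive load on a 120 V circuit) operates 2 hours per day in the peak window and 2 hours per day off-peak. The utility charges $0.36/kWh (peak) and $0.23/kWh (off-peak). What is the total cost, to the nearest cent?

Power = V²/R = 120²/4 = 3600 W = 3.6 kW
Peak energy = 3.6 kW × 2 h × 30 = 216 kWh
Off-peak energy = 3.6 kW × 2 h × 30 = 216 kWh
Cost = 216 × $0.36 + 216 × $0.23 = $77.76 + $49.68 = $127.44

$127.44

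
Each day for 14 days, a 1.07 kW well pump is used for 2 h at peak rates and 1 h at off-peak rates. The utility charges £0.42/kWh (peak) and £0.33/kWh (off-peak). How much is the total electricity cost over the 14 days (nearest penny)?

£17.53

Peak energy = 1.07 kW × 2 h × 14 = 29.96 kWh
Off-peak energy = 1.07 kW × 1 h × 14 = 14.98 kWh
Cost = 29.96 × £0.42 + 14.98 × £0.33 = £12.5832 + £4.9434 = £17.53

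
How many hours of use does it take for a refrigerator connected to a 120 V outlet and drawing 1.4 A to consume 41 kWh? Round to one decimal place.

244.0 h

Power = 1.4 A × 120 V = 168 W = 0.168 kW
Hours = 41 kWh ÷ 0.168 kW = 244.0 h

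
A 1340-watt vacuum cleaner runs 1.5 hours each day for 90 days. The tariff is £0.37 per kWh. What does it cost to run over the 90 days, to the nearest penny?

Runtime = 1.5 h/day × 90 days = 135 h
Energy = 1.34 kW × 135 h = 180.9 kWh
Cost = 180.9 kWh × £0.37/kWh = £66.93

£66.93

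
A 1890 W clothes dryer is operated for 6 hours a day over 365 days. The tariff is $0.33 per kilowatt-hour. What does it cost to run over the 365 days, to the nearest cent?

$1365.90

Runtime = 6 h/day × 365 days = 2190 h
Energy = 1.89 kW × 2190 h = 4139.1 kWh
Cost = 4139.1 kWh × $0.33/kWh = $1365.90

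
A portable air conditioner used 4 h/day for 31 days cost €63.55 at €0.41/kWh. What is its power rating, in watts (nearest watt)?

Energy = €63.55 ÷ €0.41/kWh = 155 kWh
Runtime = 4 h/day × 31 days = 124 h
Power = 155 kWh ÷ 124 h = 1.25 kW = 1250 W

1250 W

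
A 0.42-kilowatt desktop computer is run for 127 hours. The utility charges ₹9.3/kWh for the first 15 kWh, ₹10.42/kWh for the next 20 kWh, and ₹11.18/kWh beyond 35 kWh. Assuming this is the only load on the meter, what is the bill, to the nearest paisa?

Energy = 0.42 kW × 127 h = 53.34 kWh
Tier 1 (0–15 kWh): 15 × ₹9.3 = ₹139.5
Tier 2 (15–35 kWh): 20 × ₹10.42 = ₹208.4
Above 35 kWh: 18.34 × ₹11.18 = ₹205.0412
Bill = ₹552.94

₹552.94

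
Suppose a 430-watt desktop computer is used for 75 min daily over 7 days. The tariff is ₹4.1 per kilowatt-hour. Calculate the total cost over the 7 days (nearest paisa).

Runtime = 75 min × 7 = 525 min = 8.75 h
Energy = 0.43 kW × 8.75 h = 3.7625 kWh
Cost = 3.7625 kWh × ₹4.1/kWh = ₹15.43

₹15.43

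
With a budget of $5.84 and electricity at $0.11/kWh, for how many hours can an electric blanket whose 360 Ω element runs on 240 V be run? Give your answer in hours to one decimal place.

331.8 h

Power = V²/R = 240²/360 = 160 W = 0.16 kW
Energy available = $5.84 ÷ $0.11/kWh = 53.0909 kWh
Hours = 53.0909 kWh ÷ 0.16 kW = 331.8 h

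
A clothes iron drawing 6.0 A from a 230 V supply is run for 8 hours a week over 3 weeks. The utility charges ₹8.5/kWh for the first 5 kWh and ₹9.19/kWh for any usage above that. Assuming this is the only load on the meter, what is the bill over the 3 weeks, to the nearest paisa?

Power = 6.0 A × 230 V = 1380 W = 1.38 kW
Runtime = 8 h/week × 3 weeks = 24 h
Energy = 1.38 kW × 24 h = 33.12 kWh
Tier 1 (0–5 kWh): 5 × ₹8.5 = ₹42.5
Above 5 kWh: 28.12 × ₹9.19 = ₹258.4228
Bill = ₹300.92

₹300.92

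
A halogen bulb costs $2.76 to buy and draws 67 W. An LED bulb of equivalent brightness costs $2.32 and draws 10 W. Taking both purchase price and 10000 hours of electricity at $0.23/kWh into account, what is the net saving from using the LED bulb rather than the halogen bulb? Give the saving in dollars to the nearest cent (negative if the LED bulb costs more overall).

halogen bulb: $2.76 + (67/1000) kW × 10000 h × $0.23 = $2.76 + $154.1 = $156.86
LED bulb: $2.32 + (10/1000) kW × 10000 h × $0.23 = $2.32 + $23 = $25.32
Saving = $156.86 − $25.32 = $131.54

$131.54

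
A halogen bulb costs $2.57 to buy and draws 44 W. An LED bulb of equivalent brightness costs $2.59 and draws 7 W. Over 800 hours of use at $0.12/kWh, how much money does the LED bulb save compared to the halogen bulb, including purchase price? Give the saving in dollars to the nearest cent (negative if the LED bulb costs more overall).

$3.53

halogen bulb: $2.57 + (44/1000) kW × 800 h × $0.12 = $2.57 + $4.224 = $6.794
LED bulb: $2.59 + (7/1000) kW × 800 h × $0.12 = $2.59 + $0.672 = $3.262
Saving = $6.794 − $3.262 = $3.532 → $3.53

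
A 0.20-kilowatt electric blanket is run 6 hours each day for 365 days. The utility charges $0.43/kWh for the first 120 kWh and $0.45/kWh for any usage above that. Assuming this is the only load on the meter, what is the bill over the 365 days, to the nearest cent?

$194.70

Runtime = 6 h/day × 365 days = 2190 h
Energy = 0.2 kW × 2190 h = 438 kWh
Tier 1 (0–120 kWh): 120 × $0.43 = $51.6
Above 120 kWh: 318 × $0.45 = $143.1
Bill = $194.70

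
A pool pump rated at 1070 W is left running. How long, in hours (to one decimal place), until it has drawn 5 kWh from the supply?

4.7 h

Hours = 5 kWh ÷ 1.07 kW = 4.7 h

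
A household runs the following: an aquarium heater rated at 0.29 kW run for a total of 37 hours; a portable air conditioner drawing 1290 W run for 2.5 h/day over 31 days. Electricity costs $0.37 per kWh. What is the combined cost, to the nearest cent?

aquarium heater: 0.29 kW × 37 h = 10.73 kWh
portable air conditioner: Runtime = 2.5 h/day × 31 days = 77.5 h
portable air conditioner: 1.29 kW × 77.5 h = 99.975 kWh
Total energy = 110.705 kWh
Cost = 110.705 × $0.37 = $40.96

$40.96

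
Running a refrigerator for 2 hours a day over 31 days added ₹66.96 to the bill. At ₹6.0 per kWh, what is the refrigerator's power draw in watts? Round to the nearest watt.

180 W

Energy = ₹66.96 ÷ ₹6.0/kWh = 11.16 kWh
Runtime = 2 h/day × 31 days = 62 h
Power = 11.16 kWh ÷ 62 h = 0.18 kW = 180 W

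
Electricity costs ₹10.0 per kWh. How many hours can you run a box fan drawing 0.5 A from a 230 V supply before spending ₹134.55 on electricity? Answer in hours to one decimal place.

117.0 h

Power = 0.5 A × 230 V = 115 W = 0.115 kW
Energy available = ₹134.55 ÷ ₹10.0/kWh = 13.455 kWh
Hours = 13.455 kWh ÷ 0.115 kW = 117.0 h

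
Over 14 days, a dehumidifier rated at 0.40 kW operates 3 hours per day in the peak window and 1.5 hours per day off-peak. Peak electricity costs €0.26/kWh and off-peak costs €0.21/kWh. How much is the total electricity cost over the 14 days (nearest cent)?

Peak energy = 0.4 kW × 3 h × 14 = 16.8 kWh
Off-peak energy = 0.4 kW × 1.5 h × 14 = 8.4 kWh
Cost = 16.8 × €0.26 + 8.4 × €0.21 = €4.368 + €1.764 = €6.13

€6.13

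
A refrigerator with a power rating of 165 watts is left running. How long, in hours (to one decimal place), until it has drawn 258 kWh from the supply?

Hours = 258 kWh ÷ 0.165 kW = 1563.6 h

1563.6 h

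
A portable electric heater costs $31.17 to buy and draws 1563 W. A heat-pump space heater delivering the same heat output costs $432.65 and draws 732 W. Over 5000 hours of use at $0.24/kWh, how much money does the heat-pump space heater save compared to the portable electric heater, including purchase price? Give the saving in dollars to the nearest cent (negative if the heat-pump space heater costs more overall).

$595.72

portable electric heater: $31.17 + (1563/1000) kW × 5000 h × $0.24 = $31.17 + $1875.6 = $1906.77
heat-pump space heater: $432.65 + (732/1000) kW × 5000 h × $0.24 = $432.65 + $878.4 = $1311.05
Saving = $1906.77 − $1311.05 = $595.72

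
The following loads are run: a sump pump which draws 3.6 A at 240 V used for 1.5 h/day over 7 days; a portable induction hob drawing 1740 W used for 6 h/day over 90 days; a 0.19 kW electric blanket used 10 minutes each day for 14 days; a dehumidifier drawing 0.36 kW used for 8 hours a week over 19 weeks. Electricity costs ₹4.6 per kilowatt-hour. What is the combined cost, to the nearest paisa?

sump pump: Power = 3.6 A × 240 V = 864 W = 0.864 kW
sump pump: Runtime = 1.5 h/day × 7 days = 10.5 h
sump pump: 0.864 kW × 10.5 h = 9.072 kWh
portable induction hob: Runtime = 6 h/day × 90 days = 540 h
portable induction hob: 1.74 kW × 540 h = 939.6 kWh
electric blanket: Runtime = 10 min × 14 = 140 min = 2.333333… h
electric blanket: 0.19 kW × 2.333333… h = 0.443333… kWh
dehumidifier: Runtime = 8 h/week × 19 weeks = 152 h
dehumidifier: 0.36 kW × 152 h = 54.72 kWh
Total energy = 1003.835333… kWh
Cost = 1003.835333… × ₹4.6 = ₹4617.64

₹4617.64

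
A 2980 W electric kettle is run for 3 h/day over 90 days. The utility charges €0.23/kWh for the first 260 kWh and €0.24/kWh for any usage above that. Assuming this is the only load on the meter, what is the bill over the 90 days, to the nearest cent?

€190.50

Runtime = 3 h/day × 90 days = 270 h
Energy = 2.98 kW × 270 h = 804.6 kWh
Tier 1 (0–260 kWh): 260 × €0.23 = €59.8
Above 260 kWh: 544.6 × €0.24 = €130.704
Bill = €190.50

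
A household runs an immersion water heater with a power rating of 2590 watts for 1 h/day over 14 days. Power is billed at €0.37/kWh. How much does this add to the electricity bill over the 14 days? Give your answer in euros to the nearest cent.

€13.42

Runtime = 1 h/day × 14 days = 14 h
Energy = 2.59 kW × 14 h = 36.26 kWh
Cost = 36.26 kWh × €0.37/kWh = €13.42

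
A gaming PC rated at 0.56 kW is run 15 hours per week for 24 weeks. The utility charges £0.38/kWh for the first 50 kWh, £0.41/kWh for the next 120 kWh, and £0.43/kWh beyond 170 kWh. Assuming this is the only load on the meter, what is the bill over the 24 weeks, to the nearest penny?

£81.79

Runtime = 15 h/week × 24 weeks = 360 h
Energy = 0.56 kW × 360 h = 201.6 kWh
Tier 1 (0–50 kWh): 50 × £0.38 = £19
Tier 2 (50–170 kWh): 120 × £0.41 = £49.2
Above 170 kWh: 31.6 × £0.43 = £13.588
Bill = £81.79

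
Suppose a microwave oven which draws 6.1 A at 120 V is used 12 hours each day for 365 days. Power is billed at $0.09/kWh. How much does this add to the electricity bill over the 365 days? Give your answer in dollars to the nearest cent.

Power = 6.1 A × 120 V = 732 W = 0.732 kW
Runtime = 12 h/day × 365 days = 4380 h
Energy = 0.732 kW × 4380 h = 3206.16 kWh
Cost = 3206.16 kWh × $0.09/kWh = $288.55

$288.55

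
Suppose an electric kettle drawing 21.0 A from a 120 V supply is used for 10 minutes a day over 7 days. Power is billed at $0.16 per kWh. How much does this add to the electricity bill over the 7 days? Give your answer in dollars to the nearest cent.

$0.47

Power = 21.0 A × 120 V = 2520 W = 2.52 kW
Runtime = 10 min × 7 = 70 min = 1.166666… h
Energy = 2.52 kW × 1.166666… h = 2.94 kWh
Cost = 2.94 kWh × $0.16/kWh = $0.47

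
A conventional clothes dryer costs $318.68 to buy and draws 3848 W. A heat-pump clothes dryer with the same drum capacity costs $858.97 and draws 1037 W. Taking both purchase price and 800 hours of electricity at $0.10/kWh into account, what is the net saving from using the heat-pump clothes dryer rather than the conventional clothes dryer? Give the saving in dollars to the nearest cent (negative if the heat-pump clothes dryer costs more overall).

conventional clothes dryer: $318.68 + (3848/1000) kW × 800 h × $0.10 = $318.68 + $307.84 = $626.52
heat-pump clothes dryer: $858.97 + (1037/1000) kW × 800 h × $0.10 = $858.97 + $82.96 = $941.93
Saving = $626.52 − $941.93 = −$315.41

-$315.41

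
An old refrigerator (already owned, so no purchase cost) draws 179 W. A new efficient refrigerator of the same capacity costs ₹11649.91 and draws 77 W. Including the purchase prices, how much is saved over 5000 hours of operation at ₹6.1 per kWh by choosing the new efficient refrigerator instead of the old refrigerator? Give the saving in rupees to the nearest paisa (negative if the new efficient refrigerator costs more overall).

old refrigerator: ₹0.00 + (179/1000) kW × 5000 h × ₹6.1 = ₹0.00 + ₹5459.5 = ₹5459.5
new efficient refrigerator: ₹11649.91 + (77/1000) kW × 5000 h × ₹6.1 = ₹11649.91 + ₹2348.5 = ₹13998.41
Saving = ₹5459.5 − ₹13998.41 = −₹8538.91

-₹8538.91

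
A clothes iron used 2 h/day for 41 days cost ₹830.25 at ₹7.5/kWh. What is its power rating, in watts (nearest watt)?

1350 W

Energy = ₹830.25 ÷ ₹7.5/kWh = 110.7 kWh
Runtime = 2 h/day × 41 days = 82 h
Power = 110.7 kWh ÷ 82 h = 1.35 kW = 1350 W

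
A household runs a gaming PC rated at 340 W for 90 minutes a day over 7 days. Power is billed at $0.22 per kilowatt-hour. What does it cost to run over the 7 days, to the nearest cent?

Runtime = 90 min × 7 = 630 min = 10.5 h
Energy = 0.34 kW × 10.5 h = 3.57 kWh
Cost = 3.57 kWh × $0.22/kWh = $0.79

$0.79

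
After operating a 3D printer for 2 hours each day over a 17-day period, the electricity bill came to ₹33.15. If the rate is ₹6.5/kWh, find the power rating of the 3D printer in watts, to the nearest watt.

150 W

Energy = ₹33.15 ÷ ₹6.5/kWh = 5.1 kWh
Runtime = 2 h/day × 17 days = 34 h
Power = 5.1 kWh ÷ 34 h = 0.15 kW = 150 W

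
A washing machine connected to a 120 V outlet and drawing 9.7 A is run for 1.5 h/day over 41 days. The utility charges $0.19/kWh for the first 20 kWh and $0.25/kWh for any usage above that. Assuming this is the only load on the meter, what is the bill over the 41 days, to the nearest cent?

$16.70

Power = 9.7 A × 120 V = 1164 W = 1.164 kW
Runtime = 1.5 h/day × 41 days = 61.5 h
Energy = 1.164 kW × 61.5 h = 71.586 kWh
Tier 1 (0–20 kWh): 20 × $0.19 = $3.8
Above 20 kWh: 51.586 × $0.25 = $12.8965
Bill = $16.70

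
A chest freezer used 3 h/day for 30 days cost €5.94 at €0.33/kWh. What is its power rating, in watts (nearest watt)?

Energy = €5.94 ÷ €0.33/kWh = 18 kWh
Runtime = 3 h/day × 30 days = 90 h
Power = 18 kWh ÷ 90 h = 0.2 kW = 200 W

200 W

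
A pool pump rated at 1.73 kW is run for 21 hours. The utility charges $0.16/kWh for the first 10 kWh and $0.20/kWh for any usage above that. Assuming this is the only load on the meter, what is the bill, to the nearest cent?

Energy = 1.73 kW × 21 h = 36.33 kWh
Tier 1 (0–10 kWh): 10 × $0.16 = $1.6
Above 10 kWh: 26.33 × $0.20 = $5.266
Bill = $6.87

$6.87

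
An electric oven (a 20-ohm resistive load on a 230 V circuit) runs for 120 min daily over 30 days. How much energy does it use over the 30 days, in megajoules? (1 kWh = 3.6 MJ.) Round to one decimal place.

Power = V²/R = 230²/20 = 2645 W = 2.645 kW
Runtime = 120 min × 30 = 3600 min = 60 h
Energy = 2.645 kW × 60 h = 158.7 kWh
= 158.7 × 3.6 MJ = 571.3 MJ

571.3 MJ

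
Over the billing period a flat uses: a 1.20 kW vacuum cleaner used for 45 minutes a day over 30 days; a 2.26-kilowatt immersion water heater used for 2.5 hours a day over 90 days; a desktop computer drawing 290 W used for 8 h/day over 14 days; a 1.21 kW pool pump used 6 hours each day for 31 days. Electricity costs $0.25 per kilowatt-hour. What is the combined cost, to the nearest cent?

vacuum cleaner: Runtime = 45 min × 30 = 1350 min = 22.5 h
vacuum cleaner: 1.2 kW × 22.5 h = 27 kWh
immersion water heater: Runtime = 2.5 h/day × 90 days = 225 h
immersion water heater: 2.26 kW × 225 h = 508.5 kWh
desktop computer: Runtime = 8 h/day × 14 days = 112 h
desktop computer: 0.29 kW × 112 h = 32.48 kWh
pool pump: Runtime = 6 h/day × 31 days = 186 h
pool pump: 1.21 kW × 186 h = 225.06 kWh
Total energy = 793.04 kWh
Cost = 793.04 × $0.25 = $198.26

$198.26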